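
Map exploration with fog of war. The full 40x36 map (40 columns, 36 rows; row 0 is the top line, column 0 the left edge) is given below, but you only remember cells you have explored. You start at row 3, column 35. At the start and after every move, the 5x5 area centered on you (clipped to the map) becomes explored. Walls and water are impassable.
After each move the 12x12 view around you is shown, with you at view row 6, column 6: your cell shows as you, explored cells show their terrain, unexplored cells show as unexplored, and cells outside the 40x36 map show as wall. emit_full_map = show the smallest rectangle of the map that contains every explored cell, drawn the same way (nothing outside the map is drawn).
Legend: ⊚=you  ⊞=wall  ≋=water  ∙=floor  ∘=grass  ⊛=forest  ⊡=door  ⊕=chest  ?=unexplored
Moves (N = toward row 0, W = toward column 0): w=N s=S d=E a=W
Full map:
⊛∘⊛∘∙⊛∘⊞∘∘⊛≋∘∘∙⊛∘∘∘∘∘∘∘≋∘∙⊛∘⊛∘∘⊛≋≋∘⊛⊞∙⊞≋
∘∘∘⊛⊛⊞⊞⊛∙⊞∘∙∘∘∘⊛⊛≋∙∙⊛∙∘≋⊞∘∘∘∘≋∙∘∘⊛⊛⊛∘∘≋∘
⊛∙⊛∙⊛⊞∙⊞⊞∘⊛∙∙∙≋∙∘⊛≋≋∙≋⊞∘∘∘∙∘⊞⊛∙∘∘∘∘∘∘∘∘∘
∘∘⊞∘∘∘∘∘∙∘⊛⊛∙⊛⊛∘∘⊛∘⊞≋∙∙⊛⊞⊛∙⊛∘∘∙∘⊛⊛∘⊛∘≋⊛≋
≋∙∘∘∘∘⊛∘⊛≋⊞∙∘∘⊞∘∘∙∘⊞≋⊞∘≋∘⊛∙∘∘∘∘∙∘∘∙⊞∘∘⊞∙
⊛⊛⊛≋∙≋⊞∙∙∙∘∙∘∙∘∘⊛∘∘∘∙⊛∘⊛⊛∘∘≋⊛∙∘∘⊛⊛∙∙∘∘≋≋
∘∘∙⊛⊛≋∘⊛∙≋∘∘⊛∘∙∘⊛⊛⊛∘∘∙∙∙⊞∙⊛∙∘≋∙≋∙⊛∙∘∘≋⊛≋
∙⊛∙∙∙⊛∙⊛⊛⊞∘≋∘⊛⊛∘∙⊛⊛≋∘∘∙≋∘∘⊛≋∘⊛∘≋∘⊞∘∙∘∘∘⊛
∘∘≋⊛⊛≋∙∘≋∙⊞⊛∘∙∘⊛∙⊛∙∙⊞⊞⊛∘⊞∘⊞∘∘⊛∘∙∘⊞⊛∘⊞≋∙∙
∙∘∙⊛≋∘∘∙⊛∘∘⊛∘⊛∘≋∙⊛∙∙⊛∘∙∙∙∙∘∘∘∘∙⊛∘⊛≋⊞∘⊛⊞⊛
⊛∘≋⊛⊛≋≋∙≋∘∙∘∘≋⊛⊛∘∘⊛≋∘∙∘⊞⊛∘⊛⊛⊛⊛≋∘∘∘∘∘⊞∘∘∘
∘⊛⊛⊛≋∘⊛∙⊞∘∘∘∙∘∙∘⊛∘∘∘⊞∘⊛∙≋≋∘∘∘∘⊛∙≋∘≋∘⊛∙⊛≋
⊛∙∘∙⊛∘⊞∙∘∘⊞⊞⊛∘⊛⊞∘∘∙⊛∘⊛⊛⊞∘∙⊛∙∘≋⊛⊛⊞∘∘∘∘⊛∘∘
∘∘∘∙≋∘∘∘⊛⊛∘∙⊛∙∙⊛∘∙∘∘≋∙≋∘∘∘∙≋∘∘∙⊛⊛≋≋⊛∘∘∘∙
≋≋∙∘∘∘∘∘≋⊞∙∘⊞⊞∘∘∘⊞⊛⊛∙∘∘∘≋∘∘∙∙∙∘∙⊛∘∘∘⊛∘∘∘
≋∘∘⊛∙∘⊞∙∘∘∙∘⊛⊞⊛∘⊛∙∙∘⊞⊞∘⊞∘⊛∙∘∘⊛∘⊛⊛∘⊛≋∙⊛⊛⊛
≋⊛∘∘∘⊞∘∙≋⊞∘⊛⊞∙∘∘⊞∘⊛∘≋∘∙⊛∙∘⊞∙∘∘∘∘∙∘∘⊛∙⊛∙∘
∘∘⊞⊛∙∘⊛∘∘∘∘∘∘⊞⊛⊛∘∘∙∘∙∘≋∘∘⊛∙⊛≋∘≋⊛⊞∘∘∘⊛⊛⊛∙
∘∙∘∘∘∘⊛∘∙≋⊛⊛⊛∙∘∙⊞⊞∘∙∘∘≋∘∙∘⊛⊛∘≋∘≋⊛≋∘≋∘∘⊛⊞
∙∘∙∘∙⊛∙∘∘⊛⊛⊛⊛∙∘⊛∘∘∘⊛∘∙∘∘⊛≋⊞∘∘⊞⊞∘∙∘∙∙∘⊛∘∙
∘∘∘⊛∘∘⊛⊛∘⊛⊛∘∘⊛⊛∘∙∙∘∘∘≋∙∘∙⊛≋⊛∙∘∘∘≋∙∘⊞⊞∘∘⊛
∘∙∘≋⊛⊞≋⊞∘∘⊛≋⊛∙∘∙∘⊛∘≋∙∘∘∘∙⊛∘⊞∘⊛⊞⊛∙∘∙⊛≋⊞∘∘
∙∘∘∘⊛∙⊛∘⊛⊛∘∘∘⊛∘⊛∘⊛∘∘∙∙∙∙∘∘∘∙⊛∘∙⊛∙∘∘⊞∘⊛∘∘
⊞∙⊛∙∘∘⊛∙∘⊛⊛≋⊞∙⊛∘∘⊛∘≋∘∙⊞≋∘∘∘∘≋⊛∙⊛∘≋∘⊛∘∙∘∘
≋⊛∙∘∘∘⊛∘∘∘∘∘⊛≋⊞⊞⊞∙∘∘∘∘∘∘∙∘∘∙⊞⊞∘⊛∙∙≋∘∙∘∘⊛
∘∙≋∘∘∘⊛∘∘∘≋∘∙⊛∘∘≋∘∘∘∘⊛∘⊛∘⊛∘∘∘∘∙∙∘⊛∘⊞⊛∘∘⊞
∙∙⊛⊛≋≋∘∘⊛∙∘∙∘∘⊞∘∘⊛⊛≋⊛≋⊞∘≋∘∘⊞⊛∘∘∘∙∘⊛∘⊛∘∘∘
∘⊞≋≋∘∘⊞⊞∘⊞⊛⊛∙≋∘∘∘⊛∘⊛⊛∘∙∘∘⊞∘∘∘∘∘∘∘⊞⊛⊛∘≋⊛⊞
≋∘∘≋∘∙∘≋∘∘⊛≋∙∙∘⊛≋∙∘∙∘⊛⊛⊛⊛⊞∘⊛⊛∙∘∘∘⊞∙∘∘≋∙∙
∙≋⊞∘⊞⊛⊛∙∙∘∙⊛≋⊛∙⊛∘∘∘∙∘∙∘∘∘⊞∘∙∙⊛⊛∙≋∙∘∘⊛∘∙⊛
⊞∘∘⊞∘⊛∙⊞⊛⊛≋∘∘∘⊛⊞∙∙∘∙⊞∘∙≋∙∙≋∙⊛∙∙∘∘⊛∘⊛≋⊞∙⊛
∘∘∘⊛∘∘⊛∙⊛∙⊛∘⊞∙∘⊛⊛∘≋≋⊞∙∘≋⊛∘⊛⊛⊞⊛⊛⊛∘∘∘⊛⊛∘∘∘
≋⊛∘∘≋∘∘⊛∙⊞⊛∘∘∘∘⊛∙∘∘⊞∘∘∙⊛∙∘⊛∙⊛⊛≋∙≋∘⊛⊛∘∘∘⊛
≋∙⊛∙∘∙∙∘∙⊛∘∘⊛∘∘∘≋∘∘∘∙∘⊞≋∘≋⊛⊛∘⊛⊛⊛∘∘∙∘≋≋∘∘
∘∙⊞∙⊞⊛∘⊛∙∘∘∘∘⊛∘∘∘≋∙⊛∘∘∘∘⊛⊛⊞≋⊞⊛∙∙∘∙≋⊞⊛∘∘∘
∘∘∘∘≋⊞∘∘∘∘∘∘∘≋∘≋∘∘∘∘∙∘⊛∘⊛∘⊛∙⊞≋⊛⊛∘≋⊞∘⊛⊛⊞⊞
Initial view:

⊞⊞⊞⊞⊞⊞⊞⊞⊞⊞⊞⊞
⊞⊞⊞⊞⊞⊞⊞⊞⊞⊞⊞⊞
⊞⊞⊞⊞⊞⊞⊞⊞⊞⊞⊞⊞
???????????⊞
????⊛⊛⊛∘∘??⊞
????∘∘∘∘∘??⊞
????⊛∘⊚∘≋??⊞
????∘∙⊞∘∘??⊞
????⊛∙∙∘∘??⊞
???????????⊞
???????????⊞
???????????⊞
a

⊞⊞⊞⊞⊞⊞⊞⊞⊞⊞⊞⊞
⊞⊞⊞⊞⊞⊞⊞⊞⊞⊞⊞⊞
⊞⊞⊞⊞⊞⊞⊞⊞⊞⊞⊞⊞
????????????
????∘⊛⊛⊛∘∘??
????∘∘∘∘∘∘??
????⊛⊛⊚⊛∘≋??
????∘∘∙⊞∘∘??
????⊛⊛∙∙∘∘??
????????????
????????????
????????????

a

⊞⊞⊞⊞⊞⊞⊞⊞⊞⊞⊞⊞
⊞⊞⊞⊞⊞⊞⊞⊞⊞⊞⊞⊞
⊞⊞⊞⊞⊞⊞⊞⊞⊞⊞⊞⊞
????????????
????∘∘⊛⊛⊛∘∘?
????∘∘∘∘∘∘∘?
????∘⊛⊚∘⊛∘≋?
????∙∘∘∙⊞∘∘?
????∘⊛⊛∙∙∘∘?
????????????
????????????
????????????

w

⊞⊞⊞⊞⊞⊞⊞⊞⊞⊞⊞⊞
⊞⊞⊞⊞⊞⊞⊞⊞⊞⊞⊞⊞
⊞⊞⊞⊞⊞⊞⊞⊞⊞⊞⊞⊞
⊞⊞⊞⊞⊞⊞⊞⊞⊞⊞⊞⊞
????⊛≋≋∘⊛???
????∘∘⊛⊛⊛∘∘?
????∘∘⊚∘∘∘∘?
????∘⊛⊛∘⊛∘≋?
????∙∘∘∙⊞∘∘?
????∘⊛⊛∙∙∘∘?
????????????
????????????

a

⊞⊞⊞⊞⊞⊞⊞⊞⊞⊞⊞⊞
⊞⊞⊞⊞⊞⊞⊞⊞⊞⊞⊞⊞
⊞⊞⊞⊞⊞⊞⊞⊞⊞⊞⊞⊞
⊞⊞⊞⊞⊞⊞⊞⊞⊞⊞⊞⊞
????∘⊛≋≋∘⊛??
????∙∘∘⊛⊛⊛∘∘
????∙∘⊚∘∘∘∘∘
????∙∘⊛⊛∘⊛∘≋
????∘∙∘∘∙⊞∘∘
?????∘⊛⊛∙∙∘∘
????????????
????????????

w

⊞⊞⊞⊞⊞⊞⊞⊞⊞⊞⊞⊞
⊞⊞⊞⊞⊞⊞⊞⊞⊞⊞⊞⊞
⊞⊞⊞⊞⊞⊞⊞⊞⊞⊞⊞⊞
⊞⊞⊞⊞⊞⊞⊞⊞⊞⊞⊞⊞
⊞⊞⊞⊞⊞⊞⊞⊞⊞⊞⊞⊞
????∘⊛≋≋∘⊛??
????∙∘⊚⊛⊛⊛∘∘
????∙∘∘∘∘∘∘∘
????∙∘⊛⊛∘⊛∘≋
????∘∙∘∘∙⊞∘∘
?????∘⊛⊛∙∙∘∘
????????????

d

⊞⊞⊞⊞⊞⊞⊞⊞⊞⊞⊞⊞
⊞⊞⊞⊞⊞⊞⊞⊞⊞⊞⊞⊞
⊞⊞⊞⊞⊞⊞⊞⊞⊞⊞⊞⊞
⊞⊞⊞⊞⊞⊞⊞⊞⊞⊞⊞⊞
⊞⊞⊞⊞⊞⊞⊞⊞⊞⊞⊞⊞
???∘⊛≋≋∘⊛???
???∙∘∘⊚⊛⊛∘∘?
???∙∘∘∘∘∘∘∘?
???∙∘⊛⊛∘⊛∘≋?
???∘∙∘∘∙⊞∘∘?
????∘⊛⊛∙∙∘∘?
????????????

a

⊞⊞⊞⊞⊞⊞⊞⊞⊞⊞⊞⊞
⊞⊞⊞⊞⊞⊞⊞⊞⊞⊞⊞⊞
⊞⊞⊞⊞⊞⊞⊞⊞⊞⊞⊞⊞
⊞⊞⊞⊞⊞⊞⊞⊞⊞⊞⊞⊞
⊞⊞⊞⊞⊞⊞⊞⊞⊞⊞⊞⊞
????∘⊛≋≋∘⊛??
????∙∘⊚⊛⊛⊛∘∘
????∙∘∘∘∘∘∘∘
????∙∘⊛⊛∘⊛∘≋
????∘∙∘∘∙⊞∘∘
?????∘⊛⊛∙∙∘∘
????????????

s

⊞⊞⊞⊞⊞⊞⊞⊞⊞⊞⊞⊞
⊞⊞⊞⊞⊞⊞⊞⊞⊞⊞⊞⊞
⊞⊞⊞⊞⊞⊞⊞⊞⊞⊞⊞⊞
⊞⊞⊞⊞⊞⊞⊞⊞⊞⊞⊞⊞
????∘⊛≋≋∘⊛??
????∙∘∘⊛⊛⊛∘∘
????∙∘⊚∘∘∘∘∘
????∙∘⊛⊛∘⊛∘≋
????∘∙∘∘∙⊞∘∘
?????∘⊛⊛∙∙∘∘
????????????
????????????

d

⊞⊞⊞⊞⊞⊞⊞⊞⊞⊞⊞⊞
⊞⊞⊞⊞⊞⊞⊞⊞⊞⊞⊞⊞
⊞⊞⊞⊞⊞⊞⊞⊞⊞⊞⊞⊞
⊞⊞⊞⊞⊞⊞⊞⊞⊞⊞⊞⊞
???∘⊛≋≋∘⊛???
???∙∘∘⊛⊛⊛∘∘?
???∙∘∘⊚∘∘∘∘?
???∙∘⊛⊛∘⊛∘≋?
???∘∙∘∘∙⊞∘∘?
????∘⊛⊛∙∙∘∘?
????????????
????????????

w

⊞⊞⊞⊞⊞⊞⊞⊞⊞⊞⊞⊞
⊞⊞⊞⊞⊞⊞⊞⊞⊞⊞⊞⊞
⊞⊞⊞⊞⊞⊞⊞⊞⊞⊞⊞⊞
⊞⊞⊞⊞⊞⊞⊞⊞⊞⊞⊞⊞
⊞⊞⊞⊞⊞⊞⊞⊞⊞⊞⊞⊞
???∘⊛≋≋∘⊛???
???∙∘∘⊚⊛⊛∘∘?
???∙∘∘∘∘∘∘∘?
???∙∘⊛⊛∘⊛∘≋?
???∘∙∘∘∙⊞∘∘?
????∘⊛⊛∙∙∘∘?
????????????

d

⊞⊞⊞⊞⊞⊞⊞⊞⊞⊞⊞⊞
⊞⊞⊞⊞⊞⊞⊞⊞⊞⊞⊞⊞
⊞⊞⊞⊞⊞⊞⊞⊞⊞⊞⊞⊞
⊞⊞⊞⊞⊞⊞⊞⊞⊞⊞⊞⊞
⊞⊞⊞⊞⊞⊞⊞⊞⊞⊞⊞⊞
??∘⊛≋≋∘⊛⊞???
??∙∘∘⊛⊚⊛∘∘??
??∙∘∘∘∘∘∘∘??
??∙∘⊛⊛∘⊛∘≋??
??∘∙∘∘∙⊞∘∘??
???∘⊛⊛∙∙∘∘??
????????????

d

⊞⊞⊞⊞⊞⊞⊞⊞⊞⊞⊞⊞
⊞⊞⊞⊞⊞⊞⊞⊞⊞⊞⊞⊞
⊞⊞⊞⊞⊞⊞⊞⊞⊞⊞⊞⊞
⊞⊞⊞⊞⊞⊞⊞⊞⊞⊞⊞⊞
⊞⊞⊞⊞⊞⊞⊞⊞⊞⊞⊞⊞
?∘⊛≋≋∘⊛⊞∙??⊞
?∙∘∘⊛⊛⊚∘∘??⊞
?∙∘∘∘∘∘∘∘??⊞
?∙∘⊛⊛∘⊛∘≋??⊞
?∘∙∘∘∙⊞∘∘??⊞
??∘⊛⊛∙∙∘∘??⊞
???????????⊞

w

⊞⊞⊞⊞⊞⊞⊞⊞⊞⊞⊞⊞
⊞⊞⊞⊞⊞⊞⊞⊞⊞⊞⊞⊞
⊞⊞⊞⊞⊞⊞⊞⊞⊞⊞⊞⊞
⊞⊞⊞⊞⊞⊞⊞⊞⊞⊞⊞⊞
⊞⊞⊞⊞⊞⊞⊞⊞⊞⊞⊞⊞
⊞⊞⊞⊞⊞⊞⊞⊞⊞⊞⊞⊞
?∘⊛≋≋∘⊚⊞∙??⊞
?∙∘∘⊛⊛⊛∘∘??⊞
?∙∘∘∘∘∘∘∘??⊞
?∙∘⊛⊛∘⊛∘≋??⊞
?∘∙∘∘∙⊞∘∘??⊞
??∘⊛⊛∙∙∘∘??⊞

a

⊞⊞⊞⊞⊞⊞⊞⊞⊞⊞⊞⊞
⊞⊞⊞⊞⊞⊞⊞⊞⊞⊞⊞⊞
⊞⊞⊞⊞⊞⊞⊞⊞⊞⊞⊞⊞
⊞⊞⊞⊞⊞⊞⊞⊞⊞⊞⊞⊞
⊞⊞⊞⊞⊞⊞⊞⊞⊞⊞⊞⊞
⊞⊞⊞⊞⊞⊞⊞⊞⊞⊞⊞⊞
??∘⊛≋≋⊚⊛⊞∙??
??∙∘∘⊛⊛⊛∘∘??
??∙∘∘∘∘∘∘∘??
??∙∘⊛⊛∘⊛∘≋??
??∘∙∘∘∙⊞∘∘??
???∘⊛⊛∙∙∘∘??

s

⊞⊞⊞⊞⊞⊞⊞⊞⊞⊞⊞⊞
⊞⊞⊞⊞⊞⊞⊞⊞⊞⊞⊞⊞
⊞⊞⊞⊞⊞⊞⊞⊞⊞⊞⊞⊞
⊞⊞⊞⊞⊞⊞⊞⊞⊞⊞⊞⊞
⊞⊞⊞⊞⊞⊞⊞⊞⊞⊞⊞⊞
??∘⊛≋≋∘⊛⊞∙??
??∙∘∘⊛⊚⊛∘∘??
??∙∘∘∘∘∘∘∘??
??∙∘⊛⊛∘⊛∘≋??
??∘∙∘∘∙⊞∘∘??
???∘⊛⊛∙∙∘∘??
????????????

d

⊞⊞⊞⊞⊞⊞⊞⊞⊞⊞⊞⊞
⊞⊞⊞⊞⊞⊞⊞⊞⊞⊞⊞⊞
⊞⊞⊞⊞⊞⊞⊞⊞⊞⊞⊞⊞
⊞⊞⊞⊞⊞⊞⊞⊞⊞⊞⊞⊞
⊞⊞⊞⊞⊞⊞⊞⊞⊞⊞⊞⊞
?∘⊛≋≋∘⊛⊞∙??⊞
?∙∘∘⊛⊛⊚∘∘??⊞
?∙∘∘∘∘∘∘∘??⊞
?∙∘⊛⊛∘⊛∘≋??⊞
?∘∙∘∘∙⊞∘∘??⊞
??∘⊛⊛∙∙∘∘??⊞
???????????⊞

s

⊞⊞⊞⊞⊞⊞⊞⊞⊞⊞⊞⊞
⊞⊞⊞⊞⊞⊞⊞⊞⊞⊞⊞⊞
⊞⊞⊞⊞⊞⊞⊞⊞⊞⊞⊞⊞
⊞⊞⊞⊞⊞⊞⊞⊞⊞⊞⊞⊞
?∘⊛≋≋∘⊛⊞∙??⊞
?∙∘∘⊛⊛⊛∘∘??⊞
?∙∘∘∘∘⊚∘∘??⊞
?∙∘⊛⊛∘⊛∘≋??⊞
?∘∙∘∘∙⊞∘∘??⊞
??∘⊛⊛∙∙∘∘??⊞
???????????⊞
???????????⊞

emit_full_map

∘⊛≋≋∘⊛⊞∙
∙∘∘⊛⊛⊛∘∘
∙∘∘∘∘⊚∘∘
∙∘⊛⊛∘⊛∘≋
∘∙∘∘∙⊞∘∘
?∘⊛⊛∙∙∘∘

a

⊞⊞⊞⊞⊞⊞⊞⊞⊞⊞⊞⊞
⊞⊞⊞⊞⊞⊞⊞⊞⊞⊞⊞⊞
⊞⊞⊞⊞⊞⊞⊞⊞⊞⊞⊞⊞
⊞⊞⊞⊞⊞⊞⊞⊞⊞⊞⊞⊞
??∘⊛≋≋∘⊛⊞∙??
??∙∘∘⊛⊛⊛∘∘??
??∙∘∘∘⊚∘∘∘??
??∙∘⊛⊛∘⊛∘≋??
??∘∙∘∘∙⊞∘∘??
???∘⊛⊛∙∙∘∘??
????????????
????????????

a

⊞⊞⊞⊞⊞⊞⊞⊞⊞⊞⊞⊞
⊞⊞⊞⊞⊞⊞⊞⊞⊞⊞⊞⊞
⊞⊞⊞⊞⊞⊞⊞⊞⊞⊞⊞⊞
⊞⊞⊞⊞⊞⊞⊞⊞⊞⊞⊞⊞
???∘⊛≋≋∘⊛⊞∙?
???∙∘∘⊛⊛⊛∘∘?
???∙∘∘⊚∘∘∘∘?
???∙∘⊛⊛∘⊛∘≋?
???∘∙∘∘∙⊞∘∘?
????∘⊛⊛∙∙∘∘?
????????????
????????????

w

⊞⊞⊞⊞⊞⊞⊞⊞⊞⊞⊞⊞
⊞⊞⊞⊞⊞⊞⊞⊞⊞⊞⊞⊞
⊞⊞⊞⊞⊞⊞⊞⊞⊞⊞⊞⊞
⊞⊞⊞⊞⊞⊞⊞⊞⊞⊞⊞⊞
⊞⊞⊞⊞⊞⊞⊞⊞⊞⊞⊞⊞
???∘⊛≋≋∘⊛⊞∙?
???∙∘∘⊚⊛⊛∘∘?
???∙∘∘∘∘∘∘∘?
???∙∘⊛⊛∘⊛∘≋?
???∘∙∘∘∙⊞∘∘?
????∘⊛⊛∙∙∘∘?
????????????

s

⊞⊞⊞⊞⊞⊞⊞⊞⊞⊞⊞⊞
⊞⊞⊞⊞⊞⊞⊞⊞⊞⊞⊞⊞
⊞⊞⊞⊞⊞⊞⊞⊞⊞⊞⊞⊞
⊞⊞⊞⊞⊞⊞⊞⊞⊞⊞⊞⊞
???∘⊛≋≋∘⊛⊞∙?
???∙∘∘⊛⊛⊛∘∘?
???∙∘∘⊚∘∘∘∘?
???∙∘⊛⊛∘⊛∘≋?
???∘∙∘∘∙⊞∘∘?
????∘⊛⊛∙∙∘∘?
????????????
????????????

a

⊞⊞⊞⊞⊞⊞⊞⊞⊞⊞⊞⊞
⊞⊞⊞⊞⊞⊞⊞⊞⊞⊞⊞⊞
⊞⊞⊞⊞⊞⊞⊞⊞⊞⊞⊞⊞
⊞⊞⊞⊞⊞⊞⊞⊞⊞⊞⊞⊞
????∘⊛≋≋∘⊛⊞∙
????∙∘∘⊛⊛⊛∘∘
????∙∘⊚∘∘∘∘∘
????∙∘⊛⊛∘⊛∘≋
????∘∙∘∘∙⊞∘∘
?????∘⊛⊛∙∙∘∘
????????????
????????????

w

⊞⊞⊞⊞⊞⊞⊞⊞⊞⊞⊞⊞
⊞⊞⊞⊞⊞⊞⊞⊞⊞⊞⊞⊞
⊞⊞⊞⊞⊞⊞⊞⊞⊞⊞⊞⊞
⊞⊞⊞⊞⊞⊞⊞⊞⊞⊞⊞⊞
⊞⊞⊞⊞⊞⊞⊞⊞⊞⊞⊞⊞
????∘⊛≋≋∘⊛⊞∙
????∙∘⊚⊛⊛⊛∘∘
????∙∘∘∘∘∘∘∘
????∙∘⊛⊛∘⊛∘≋
????∘∙∘∘∙⊞∘∘
?????∘⊛⊛∙∙∘∘
????????????

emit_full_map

∘⊛≋≋∘⊛⊞∙
∙∘⊚⊛⊛⊛∘∘
∙∘∘∘∘∘∘∘
∙∘⊛⊛∘⊛∘≋
∘∙∘∘∙⊞∘∘
?∘⊛⊛∙∙∘∘


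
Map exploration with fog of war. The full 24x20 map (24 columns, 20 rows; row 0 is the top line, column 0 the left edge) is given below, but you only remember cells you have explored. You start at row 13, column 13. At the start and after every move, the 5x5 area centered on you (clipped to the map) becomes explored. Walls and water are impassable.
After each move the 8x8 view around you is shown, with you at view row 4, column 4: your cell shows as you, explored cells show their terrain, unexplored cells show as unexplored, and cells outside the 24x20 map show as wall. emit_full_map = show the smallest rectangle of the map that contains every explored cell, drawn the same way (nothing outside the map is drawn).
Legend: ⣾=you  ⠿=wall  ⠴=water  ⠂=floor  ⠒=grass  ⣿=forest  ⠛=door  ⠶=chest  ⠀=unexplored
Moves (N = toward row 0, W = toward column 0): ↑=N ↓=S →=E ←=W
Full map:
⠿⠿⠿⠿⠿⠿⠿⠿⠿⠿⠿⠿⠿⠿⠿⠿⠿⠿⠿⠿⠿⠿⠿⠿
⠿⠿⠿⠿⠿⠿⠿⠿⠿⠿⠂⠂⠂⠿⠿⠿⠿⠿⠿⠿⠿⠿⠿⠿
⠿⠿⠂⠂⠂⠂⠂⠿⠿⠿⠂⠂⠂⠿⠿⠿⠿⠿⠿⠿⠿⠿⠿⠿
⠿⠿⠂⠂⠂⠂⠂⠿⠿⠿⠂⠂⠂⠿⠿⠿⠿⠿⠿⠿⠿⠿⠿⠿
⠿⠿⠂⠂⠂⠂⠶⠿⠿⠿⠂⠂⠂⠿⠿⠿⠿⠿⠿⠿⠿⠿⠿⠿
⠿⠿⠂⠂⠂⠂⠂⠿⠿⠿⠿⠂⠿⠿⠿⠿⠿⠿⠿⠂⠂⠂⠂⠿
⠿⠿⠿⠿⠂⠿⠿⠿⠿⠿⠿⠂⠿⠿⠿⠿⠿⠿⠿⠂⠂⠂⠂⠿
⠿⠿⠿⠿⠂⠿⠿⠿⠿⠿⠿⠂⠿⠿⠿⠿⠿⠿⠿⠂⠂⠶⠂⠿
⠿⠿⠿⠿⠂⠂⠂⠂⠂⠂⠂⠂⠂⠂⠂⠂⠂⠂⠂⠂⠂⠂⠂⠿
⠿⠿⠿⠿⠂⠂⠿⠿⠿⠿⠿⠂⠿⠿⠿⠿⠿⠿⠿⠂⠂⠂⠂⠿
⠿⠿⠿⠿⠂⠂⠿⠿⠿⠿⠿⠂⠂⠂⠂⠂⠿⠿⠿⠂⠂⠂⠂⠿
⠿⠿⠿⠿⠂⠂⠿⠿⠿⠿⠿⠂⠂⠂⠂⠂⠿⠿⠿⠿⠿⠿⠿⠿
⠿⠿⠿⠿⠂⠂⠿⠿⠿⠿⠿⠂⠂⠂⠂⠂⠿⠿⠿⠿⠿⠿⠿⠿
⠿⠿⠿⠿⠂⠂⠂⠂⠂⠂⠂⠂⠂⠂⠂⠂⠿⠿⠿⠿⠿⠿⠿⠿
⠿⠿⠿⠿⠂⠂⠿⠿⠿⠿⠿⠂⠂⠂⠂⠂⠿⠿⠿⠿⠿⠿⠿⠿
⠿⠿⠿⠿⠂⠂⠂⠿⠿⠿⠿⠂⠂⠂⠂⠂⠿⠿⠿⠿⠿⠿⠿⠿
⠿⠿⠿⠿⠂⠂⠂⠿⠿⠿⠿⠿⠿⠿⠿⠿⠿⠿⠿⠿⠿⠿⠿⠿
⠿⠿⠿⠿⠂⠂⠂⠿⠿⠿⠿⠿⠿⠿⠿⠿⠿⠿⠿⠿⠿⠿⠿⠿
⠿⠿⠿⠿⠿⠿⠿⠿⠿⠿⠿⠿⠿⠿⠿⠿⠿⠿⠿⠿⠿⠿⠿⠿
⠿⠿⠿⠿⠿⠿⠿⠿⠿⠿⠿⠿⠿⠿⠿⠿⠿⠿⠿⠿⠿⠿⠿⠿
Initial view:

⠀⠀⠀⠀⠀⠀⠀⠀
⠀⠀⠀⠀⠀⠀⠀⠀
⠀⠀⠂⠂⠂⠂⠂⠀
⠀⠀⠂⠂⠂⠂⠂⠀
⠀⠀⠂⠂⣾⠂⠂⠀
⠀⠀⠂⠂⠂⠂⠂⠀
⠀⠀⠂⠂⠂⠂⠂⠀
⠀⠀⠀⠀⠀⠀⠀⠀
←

⠀⠀⠀⠀⠀⠀⠀⠀
⠀⠀⠀⠀⠀⠀⠀⠀
⠀⠀⠿⠂⠂⠂⠂⠂
⠀⠀⠿⠂⠂⠂⠂⠂
⠀⠀⠂⠂⣾⠂⠂⠂
⠀⠀⠿⠂⠂⠂⠂⠂
⠀⠀⠿⠂⠂⠂⠂⠂
⠀⠀⠀⠀⠀⠀⠀⠀

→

⠀⠀⠀⠀⠀⠀⠀⠀
⠀⠀⠀⠀⠀⠀⠀⠀
⠀⠿⠂⠂⠂⠂⠂⠀
⠀⠿⠂⠂⠂⠂⠂⠀
⠀⠂⠂⠂⣾⠂⠂⠀
⠀⠿⠂⠂⠂⠂⠂⠀
⠀⠿⠂⠂⠂⠂⠂⠀
⠀⠀⠀⠀⠀⠀⠀⠀

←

⠀⠀⠀⠀⠀⠀⠀⠀
⠀⠀⠀⠀⠀⠀⠀⠀
⠀⠀⠿⠂⠂⠂⠂⠂
⠀⠀⠿⠂⠂⠂⠂⠂
⠀⠀⠂⠂⣾⠂⠂⠂
⠀⠀⠿⠂⠂⠂⠂⠂
⠀⠀⠿⠂⠂⠂⠂⠂
⠀⠀⠀⠀⠀⠀⠀⠀

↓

⠀⠀⠀⠀⠀⠀⠀⠀
⠀⠀⠿⠂⠂⠂⠂⠂
⠀⠀⠿⠂⠂⠂⠂⠂
⠀⠀⠂⠂⠂⠂⠂⠂
⠀⠀⠿⠂⣾⠂⠂⠂
⠀⠀⠿⠂⠂⠂⠂⠂
⠀⠀⠿⠿⠿⠿⠿⠀
⠀⠀⠀⠀⠀⠀⠀⠀

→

⠀⠀⠀⠀⠀⠀⠀⠀
⠀⠿⠂⠂⠂⠂⠂⠀
⠀⠿⠂⠂⠂⠂⠂⠀
⠀⠂⠂⠂⠂⠂⠂⠀
⠀⠿⠂⠂⣾⠂⠂⠀
⠀⠿⠂⠂⠂⠂⠂⠀
⠀⠿⠿⠿⠿⠿⠿⠀
⠀⠀⠀⠀⠀⠀⠀⠀

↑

⠀⠀⠀⠀⠀⠀⠀⠀
⠀⠀⠀⠀⠀⠀⠀⠀
⠀⠿⠂⠂⠂⠂⠂⠀
⠀⠿⠂⠂⠂⠂⠂⠀
⠀⠂⠂⠂⣾⠂⠂⠀
⠀⠿⠂⠂⠂⠂⠂⠀
⠀⠿⠂⠂⠂⠂⠂⠀
⠀⠿⠿⠿⠿⠿⠿⠀

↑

⠀⠀⠀⠀⠀⠀⠀⠀
⠀⠀⠀⠀⠀⠀⠀⠀
⠀⠀⠂⠂⠂⠂⠂⠀
⠀⠿⠂⠂⠂⠂⠂⠀
⠀⠿⠂⠂⣾⠂⠂⠀
⠀⠂⠂⠂⠂⠂⠂⠀
⠀⠿⠂⠂⠂⠂⠂⠀
⠀⠿⠂⠂⠂⠂⠂⠀

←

⠀⠀⠀⠀⠀⠀⠀⠀
⠀⠀⠀⠀⠀⠀⠀⠀
⠀⠀⠿⠂⠂⠂⠂⠂
⠀⠀⠿⠂⠂⠂⠂⠂
⠀⠀⠿⠂⣾⠂⠂⠂
⠀⠀⠂⠂⠂⠂⠂⠂
⠀⠀⠿⠂⠂⠂⠂⠂
⠀⠀⠿⠂⠂⠂⠂⠂

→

⠀⠀⠀⠀⠀⠀⠀⠀
⠀⠀⠀⠀⠀⠀⠀⠀
⠀⠿⠂⠂⠂⠂⠂⠀
⠀⠿⠂⠂⠂⠂⠂⠀
⠀⠿⠂⠂⣾⠂⠂⠀
⠀⠂⠂⠂⠂⠂⠂⠀
⠀⠿⠂⠂⠂⠂⠂⠀
⠀⠿⠂⠂⠂⠂⠂⠀

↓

⠀⠀⠀⠀⠀⠀⠀⠀
⠀⠿⠂⠂⠂⠂⠂⠀
⠀⠿⠂⠂⠂⠂⠂⠀
⠀⠿⠂⠂⠂⠂⠂⠀
⠀⠂⠂⠂⣾⠂⠂⠀
⠀⠿⠂⠂⠂⠂⠂⠀
⠀⠿⠂⠂⠂⠂⠂⠀
⠀⠿⠿⠿⠿⠿⠿⠀

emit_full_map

⠿⠂⠂⠂⠂⠂
⠿⠂⠂⠂⠂⠂
⠿⠂⠂⠂⠂⠂
⠂⠂⠂⣾⠂⠂
⠿⠂⠂⠂⠂⠂
⠿⠂⠂⠂⠂⠂
⠿⠿⠿⠿⠿⠿

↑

⠀⠀⠀⠀⠀⠀⠀⠀
⠀⠀⠀⠀⠀⠀⠀⠀
⠀⠿⠂⠂⠂⠂⠂⠀
⠀⠿⠂⠂⠂⠂⠂⠀
⠀⠿⠂⠂⣾⠂⠂⠀
⠀⠂⠂⠂⠂⠂⠂⠀
⠀⠿⠂⠂⠂⠂⠂⠀
⠀⠿⠂⠂⠂⠂⠂⠀

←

⠀⠀⠀⠀⠀⠀⠀⠀
⠀⠀⠀⠀⠀⠀⠀⠀
⠀⠀⠿⠂⠂⠂⠂⠂
⠀⠀⠿⠂⠂⠂⠂⠂
⠀⠀⠿⠂⣾⠂⠂⠂
⠀⠀⠂⠂⠂⠂⠂⠂
⠀⠀⠿⠂⠂⠂⠂⠂
⠀⠀⠿⠂⠂⠂⠂⠂

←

⠀⠀⠀⠀⠀⠀⠀⠀
⠀⠀⠀⠀⠀⠀⠀⠀
⠀⠀⠿⠿⠂⠂⠂⠂
⠀⠀⠿⠿⠂⠂⠂⠂
⠀⠀⠿⠿⣾⠂⠂⠂
⠀⠀⠂⠂⠂⠂⠂⠂
⠀⠀⠿⠿⠂⠂⠂⠂
⠀⠀⠀⠿⠂⠂⠂⠂

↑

⠀⠀⠀⠀⠀⠀⠀⠀
⠀⠀⠀⠀⠀⠀⠀⠀
⠀⠀⠿⠿⠂⠿⠿⠀
⠀⠀⠿⠿⠂⠂⠂⠂
⠀⠀⠿⠿⣾⠂⠂⠂
⠀⠀⠿⠿⠂⠂⠂⠂
⠀⠀⠂⠂⠂⠂⠂⠂
⠀⠀⠿⠿⠂⠂⠂⠂

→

⠀⠀⠀⠀⠀⠀⠀⠀
⠀⠀⠀⠀⠀⠀⠀⠀
⠀⠿⠿⠂⠿⠿⠿⠀
⠀⠿⠿⠂⠂⠂⠂⠂
⠀⠿⠿⠂⣾⠂⠂⠂
⠀⠿⠿⠂⠂⠂⠂⠂
⠀⠂⠂⠂⠂⠂⠂⠂
⠀⠿⠿⠂⠂⠂⠂⠂

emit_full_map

⠿⠿⠂⠿⠿⠿⠀
⠿⠿⠂⠂⠂⠂⠂
⠿⠿⠂⣾⠂⠂⠂
⠿⠿⠂⠂⠂⠂⠂
⠂⠂⠂⠂⠂⠂⠂
⠿⠿⠂⠂⠂⠂⠂
⠀⠿⠂⠂⠂⠂⠂
⠀⠿⠿⠿⠿⠿⠿

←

⠀⠀⠀⠀⠀⠀⠀⠀
⠀⠀⠀⠀⠀⠀⠀⠀
⠀⠀⠿⠿⠂⠿⠿⠿
⠀⠀⠿⠿⠂⠂⠂⠂
⠀⠀⠿⠿⣾⠂⠂⠂
⠀⠀⠿⠿⠂⠂⠂⠂
⠀⠀⠂⠂⠂⠂⠂⠂
⠀⠀⠿⠿⠂⠂⠂⠂

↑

⠀⠀⠀⠀⠀⠀⠀⠀
⠀⠀⠀⠀⠀⠀⠀⠀
⠀⠀⠂⠂⠂⠂⠂⠀
⠀⠀⠿⠿⠂⠿⠿⠿
⠀⠀⠿⠿⣾⠂⠂⠂
⠀⠀⠿⠿⠂⠂⠂⠂
⠀⠀⠿⠿⠂⠂⠂⠂
⠀⠀⠂⠂⠂⠂⠂⠂

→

⠀⠀⠀⠀⠀⠀⠀⠀
⠀⠀⠀⠀⠀⠀⠀⠀
⠀⠂⠂⠂⠂⠂⠂⠀
⠀⠿⠿⠂⠿⠿⠿⠀
⠀⠿⠿⠂⣾⠂⠂⠂
⠀⠿⠿⠂⠂⠂⠂⠂
⠀⠿⠿⠂⠂⠂⠂⠂
⠀⠂⠂⠂⠂⠂⠂⠂

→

⠀⠀⠀⠀⠀⠀⠀⠀
⠀⠀⠀⠀⠀⠀⠀⠀
⠂⠂⠂⠂⠂⠂⠂⠀
⠿⠿⠂⠿⠿⠿⠿⠀
⠿⠿⠂⠂⣾⠂⠂⠀
⠿⠿⠂⠂⠂⠂⠂⠀
⠿⠿⠂⠂⠂⠂⠂⠀
⠂⠂⠂⠂⠂⠂⠂⠀

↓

⠀⠀⠀⠀⠀⠀⠀⠀
⠂⠂⠂⠂⠂⠂⠂⠀
⠿⠿⠂⠿⠿⠿⠿⠀
⠿⠿⠂⠂⠂⠂⠂⠀
⠿⠿⠂⠂⣾⠂⠂⠀
⠿⠿⠂⠂⠂⠂⠂⠀
⠂⠂⠂⠂⠂⠂⠂⠀
⠿⠿⠂⠂⠂⠂⠂⠀

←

⠀⠀⠀⠀⠀⠀⠀⠀
⠀⠂⠂⠂⠂⠂⠂⠂
⠀⠿⠿⠂⠿⠿⠿⠿
⠀⠿⠿⠂⠂⠂⠂⠂
⠀⠿⠿⠂⣾⠂⠂⠂
⠀⠿⠿⠂⠂⠂⠂⠂
⠀⠂⠂⠂⠂⠂⠂⠂
⠀⠿⠿⠂⠂⠂⠂⠂

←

⠀⠀⠀⠀⠀⠀⠀⠀
⠀⠀⠂⠂⠂⠂⠂⠂
⠀⠀⠿⠿⠂⠿⠿⠿
⠀⠀⠿⠿⠂⠂⠂⠂
⠀⠀⠿⠿⣾⠂⠂⠂
⠀⠀⠿⠿⠂⠂⠂⠂
⠀⠀⠂⠂⠂⠂⠂⠂
⠀⠀⠿⠿⠂⠂⠂⠂

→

⠀⠀⠀⠀⠀⠀⠀⠀
⠀⠂⠂⠂⠂⠂⠂⠂
⠀⠿⠿⠂⠿⠿⠿⠿
⠀⠿⠿⠂⠂⠂⠂⠂
⠀⠿⠿⠂⣾⠂⠂⠂
⠀⠿⠿⠂⠂⠂⠂⠂
⠀⠂⠂⠂⠂⠂⠂⠂
⠀⠿⠿⠂⠂⠂⠂⠂

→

⠀⠀⠀⠀⠀⠀⠀⠀
⠂⠂⠂⠂⠂⠂⠂⠀
⠿⠿⠂⠿⠿⠿⠿⠀
⠿⠿⠂⠂⠂⠂⠂⠀
⠿⠿⠂⠂⣾⠂⠂⠀
⠿⠿⠂⠂⠂⠂⠂⠀
⠂⠂⠂⠂⠂⠂⠂⠀
⠿⠿⠂⠂⠂⠂⠂⠀

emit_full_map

⠂⠂⠂⠂⠂⠂⠂
⠿⠿⠂⠿⠿⠿⠿
⠿⠿⠂⠂⠂⠂⠂
⠿⠿⠂⠂⣾⠂⠂
⠿⠿⠂⠂⠂⠂⠂
⠂⠂⠂⠂⠂⠂⠂
⠿⠿⠂⠂⠂⠂⠂
⠀⠿⠂⠂⠂⠂⠂
⠀⠿⠿⠿⠿⠿⠿

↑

⠀⠀⠀⠀⠀⠀⠀⠀
⠀⠀⠀⠀⠀⠀⠀⠀
⠂⠂⠂⠂⠂⠂⠂⠀
⠿⠿⠂⠿⠿⠿⠿⠀
⠿⠿⠂⠂⣾⠂⠂⠀
⠿⠿⠂⠂⠂⠂⠂⠀
⠿⠿⠂⠂⠂⠂⠂⠀
⠂⠂⠂⠂⠂⠂⠂⠀


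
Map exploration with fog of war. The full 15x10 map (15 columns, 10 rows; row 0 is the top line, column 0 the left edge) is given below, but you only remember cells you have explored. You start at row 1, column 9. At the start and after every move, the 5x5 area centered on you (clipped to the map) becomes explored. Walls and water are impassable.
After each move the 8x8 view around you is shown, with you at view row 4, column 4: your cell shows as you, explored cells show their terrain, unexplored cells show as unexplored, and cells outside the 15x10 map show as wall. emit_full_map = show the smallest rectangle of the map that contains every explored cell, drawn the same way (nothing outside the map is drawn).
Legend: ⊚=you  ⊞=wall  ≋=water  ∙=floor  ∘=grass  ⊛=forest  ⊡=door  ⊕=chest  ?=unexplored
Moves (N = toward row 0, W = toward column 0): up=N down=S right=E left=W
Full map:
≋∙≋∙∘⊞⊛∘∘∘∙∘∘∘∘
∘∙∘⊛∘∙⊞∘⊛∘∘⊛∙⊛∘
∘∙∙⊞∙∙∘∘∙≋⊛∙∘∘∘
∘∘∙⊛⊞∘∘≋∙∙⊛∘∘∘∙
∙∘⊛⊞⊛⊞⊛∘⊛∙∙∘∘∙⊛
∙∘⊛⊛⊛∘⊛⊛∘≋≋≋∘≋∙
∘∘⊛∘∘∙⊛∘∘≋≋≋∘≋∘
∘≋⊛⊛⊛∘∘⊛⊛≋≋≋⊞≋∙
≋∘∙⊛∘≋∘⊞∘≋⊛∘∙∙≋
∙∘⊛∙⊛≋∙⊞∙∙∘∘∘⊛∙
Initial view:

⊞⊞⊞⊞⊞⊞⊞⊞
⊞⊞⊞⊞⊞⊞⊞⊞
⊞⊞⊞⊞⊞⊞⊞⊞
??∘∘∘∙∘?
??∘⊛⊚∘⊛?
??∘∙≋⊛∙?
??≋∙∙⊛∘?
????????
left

⊞⊞⊞⊞⊞⊞⊞⊞
⊞⊞⊞⊞⊞⊞⊞⊞
⊞⊞⊞⊞⊞⊞⊞⊞
??⊛∘∘∘∙∘
??⊞∘⊚∘∘⊛
??∘∘∙≋⊛∙
??∘≋∙∙⊛∘
????????

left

⊞⊞⊞⊞⊞⊞⊞⊞
⊞⊞⊞⊞⊞⊞⊞⊞
⊞⊞⊞⊞⊞⊞⊞⊞
??⊞⊛∘∘∘∙
??∙⊞⊚⊛∘∘
??∙∘∘∙≋⊛
??∘∘≋∙∙⊛
????????

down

⊞⊞⊞⊞⊞⊞⊞⊞
⊞⊞⊞⊞⊞⊞⊞⊞
??⊞⊛∘∘∘∙
??∙⊞∘⊛∘∘
??∙∘⊚∙≋⊛
??∘∘≋∙∙⊛
??⊞⊛∘⊛∙?
????????

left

⊞⊞⊞⊞⊞⊞⊞⊞
⊞⊞⊞⊞⊞⊞⊞⊞
??∘⊞⊛∘∘∘
??∘∙⊞∘⊛∘
??∙∙⊚∘∙≋
??⊞∘∘≋∙∙
??⊛⊞⊛∘⊛∙
????????

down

⊞⊞⊞⊞⊞⊞⊞⊞
??∘⊞⊛∘∘∘
??∘∙⊞∘⊛∘
??∙∙∘∘∙≋
??⊞∘⊚≋∙∙
??⊛⊞⊛∘⊛∙
??⊛∘⊛⊛∘?
????????

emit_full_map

∘⊞⊛∘∘∘∙∘
∘∙⊞∘⊛∘∘⊛
∙∙∘∘∙≋⊛∙
⊞∘⊚≋∙∙⊛∘
⊛⊞⊛∘⊛∙??
⊛∘⊛⊛∘???

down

??∘⊞⊛∘∘∘
??∘∙⊞∘⊛∘
??∙∙∘∘∙≋
??⊞∘∘≋∙∙
??⊛⊞⊚∘⊛∙
??⊛∘⊛⊛∘?
??∘∙⊛∘∘?
????????

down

??∘∙⊞∘⊛∘
??∙∙∘∘∙≋
??⊞∘∘≋∙∙
??⊛⊞⊛∘⊛∙
??⊛∘⊚⊛∘?
??∘∙⊛∘∘?
??⊛∘∘⊛⊛?
????????

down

??∙∙∘∘∙≋
??⊞∘∘≋∙∙
??⊛⊞⊛∘⊛∙
??⊛∘⊛⊛∘?
??∘∙⊚∘∘?
??⊛∘∘⊛⊛?
??∘≋∘⊞∘?
????????

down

??⊞∘∘≋∙∙
??⊛⊞⊛∘⊛∙
??⊛∘⊛⊛∘?
??∘∙⊛∘∘?
??⊛∘⊚⊛⊛?
??∘≋∘⊞∘?
??⊛≋∙⊞∙?
⊞⊞⊞⊞⊞⊞⊞⊞

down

??⊛⊞⊛∘⊛∙
??⊛∘⊛⊛∘?
??∘∙⊛∘∘?
??⊛∘∘⊛⊛?
??∘≋⊚⊞∘?
??⊛≋∙⊞∙?
⊞⊞⊞⊞⊞⊞⊞⊞
⊞⊞⊞⊞⊞⊞⊞⊞

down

??⊛∘⊛⊛∘?
??∘∙⊛∘∘?
??⊛∘∘⊛⊛?
??∘≋∘⊞∘?
??⊛≋⊚⊞∙?
⊞⊞⊞⊞⊞⊞⊞⊞
⊞⊞⊞⊞⊞⊞⊞⊞
⊞⊞⊞⊞⊞⊞⊞⊞

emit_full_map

∘⊞⊛∘∘∘∙∘
∘∙⊞∘⊛∘∘⊛
∙∙∘∘∙≋⊛∙
⊞∘∘≋∙∙⊛∘
⊛⊞⊛∘⊛∙??
⊛∘⊛⊛∘???
∘∙⊛∘∘???
⊛∘∘⊛⊛???
∘≋∘⊞∘???
⊛≋⊚⊞∙???


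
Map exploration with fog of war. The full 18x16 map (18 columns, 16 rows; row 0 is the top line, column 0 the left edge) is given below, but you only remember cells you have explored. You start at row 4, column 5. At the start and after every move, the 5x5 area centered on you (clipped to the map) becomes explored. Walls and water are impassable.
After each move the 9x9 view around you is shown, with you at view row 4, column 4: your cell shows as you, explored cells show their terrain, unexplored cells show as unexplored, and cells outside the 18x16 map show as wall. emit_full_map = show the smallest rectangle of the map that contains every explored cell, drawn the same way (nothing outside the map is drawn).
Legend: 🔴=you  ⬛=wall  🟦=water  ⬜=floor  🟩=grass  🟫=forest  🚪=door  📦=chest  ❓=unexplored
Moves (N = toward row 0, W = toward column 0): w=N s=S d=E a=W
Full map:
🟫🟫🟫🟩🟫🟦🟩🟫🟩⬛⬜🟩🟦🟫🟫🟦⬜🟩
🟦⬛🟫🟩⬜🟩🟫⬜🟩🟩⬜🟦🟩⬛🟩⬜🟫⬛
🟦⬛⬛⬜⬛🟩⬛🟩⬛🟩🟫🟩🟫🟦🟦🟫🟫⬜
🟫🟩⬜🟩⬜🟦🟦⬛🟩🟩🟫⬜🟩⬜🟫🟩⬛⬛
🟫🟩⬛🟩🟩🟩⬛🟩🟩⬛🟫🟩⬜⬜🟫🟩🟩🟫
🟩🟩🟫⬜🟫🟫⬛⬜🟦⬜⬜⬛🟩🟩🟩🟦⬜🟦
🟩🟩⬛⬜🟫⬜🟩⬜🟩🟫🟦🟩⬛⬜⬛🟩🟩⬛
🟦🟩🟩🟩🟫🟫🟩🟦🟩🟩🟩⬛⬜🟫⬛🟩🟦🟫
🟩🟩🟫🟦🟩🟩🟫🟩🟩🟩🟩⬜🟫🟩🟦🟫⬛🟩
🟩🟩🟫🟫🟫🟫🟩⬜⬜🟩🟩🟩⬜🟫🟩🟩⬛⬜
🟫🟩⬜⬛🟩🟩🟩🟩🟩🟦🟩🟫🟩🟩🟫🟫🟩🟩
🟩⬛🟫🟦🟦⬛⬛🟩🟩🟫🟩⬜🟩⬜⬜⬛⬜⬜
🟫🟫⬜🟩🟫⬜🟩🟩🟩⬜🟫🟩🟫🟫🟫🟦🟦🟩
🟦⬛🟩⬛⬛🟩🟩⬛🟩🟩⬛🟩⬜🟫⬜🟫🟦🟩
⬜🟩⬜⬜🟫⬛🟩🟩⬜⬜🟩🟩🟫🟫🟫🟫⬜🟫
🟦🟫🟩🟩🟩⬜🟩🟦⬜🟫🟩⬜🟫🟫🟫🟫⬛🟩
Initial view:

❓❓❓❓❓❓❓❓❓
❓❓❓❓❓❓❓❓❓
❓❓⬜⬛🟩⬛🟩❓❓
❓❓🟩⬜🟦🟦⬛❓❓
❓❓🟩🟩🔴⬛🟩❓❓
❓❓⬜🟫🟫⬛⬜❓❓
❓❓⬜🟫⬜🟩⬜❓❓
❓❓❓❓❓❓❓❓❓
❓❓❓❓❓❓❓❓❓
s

❓❓❓❓❓❓❓❓❓
❓❓⬜⬛🟩⬛🟩❓❓
❓❓🟩⬜🟦🟦⬛❓❓
❓❓🟩🟩🟩⬛🟩❓❓
❓❓⬜🟫🔴⬛⬜❓❓
❓❓⬜🟫⬜🟩⬜❓❓
❓❓🟩🟫🟫🟩🟦❓❓
❓❓❓❓❓❓❓❓❓
❓❓❓❓❓❓❓❓❓

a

❓❓❓❓❓❓❓❓❓
❓❓❓⬜⬛🟩⬛🟩❓
❓❓⬜🟩⬜🟦🟦⬛❓
❓❓⬛🟩🟩🟩⬛🟩❓
❓❓🟫⬜🔴🟫⬛⬜❓
❓❓⬛⬜🟫⬜🟩⬜❓
❓❓🟩🟩🟫🟫🟩🟦❓
❓❓❓❓❓❓❓❓❓
❓❓❓❓❓❓❓❓❓

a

⬛❓❓❓❓❓❓❓❓
⬛❓❓❓⬜⬛🟩⬛🟩
⬛❓🟩⬜🟩⬜🟦🟦⬛
⬛❓🟩⬛🟩🟩🟩⬛🟩
⬛❓🟩🟫🔴🟫🟫⬛⬜
⬛❓🟩⬛⬜🟫⬜🟩⬜
⬛❓🟩🟩🟩🟫🟫🟩🟦
⬛❓❓❓❓❓❓❓❓
⬛❓❓❓❓❓❓❓❓

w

⬛❓❓❓❓❓❓❓❓
⬛❓❓❓❓❓❓❓❓
⬛❓⬛⬛⬜⬛🟩⬛🟩
⬛❓🟩⬜🟩⬜🟦🟦⬛
⬛❓🟩⬛🔴🟩🟩⬛🟩
⬛❓🟩🟫⬜🟫🟫⬛⬜
⬛❓🟩⬛⬜🟫⬜🟩⬜
⬛❓🟩🟩🟩🟫🟫🟩🟦
⬛❓❓❓❓❓❓❓❓

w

⬛⬛⬛⬛⬛⬛⬛⬛⬛
⬛❓❓❓❓❓❓❓❓
⬛❓⬛🟫🟩⬜🟩❓❓
⬛❓⬛⬛⬜⬛🟩⬛🟩
⬛❓🟩⬜🔴⬜🟦🟦⬛
⬛❓🟩⬛🟩🟩🟩⬛🟩
⬛❓🟩🟫⬜🟫🟫⬛⬜
⬛❓🟩⬛⬜🟫⬜🟩⬜
⬛❓🟩🟩🟩🟫🟫🟩🟦

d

⬛⬛⬛⬛⬛⬛⬛⬛⬛
❓❓❓❓❓❓❓❓❓
❓⬛🟫🟩⬜🟩🟫❓❓
❓⬛⬛⬜⬛🟩⬛🟩❓
❓🟩⬜🟩🔴🟦🟦⬛❓
❓🟩⬛🟩🟩🟩⬛🟩❓
❓🟩🟫⬜🟫🟫⬛⬜❓
❓🟩⬛⬜🟫⬜🟩⬜❓
❓🟩🟩🟩🟫🟫🟩🟦❓

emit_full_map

⬛🟫🟩⬜🟩🟫❓
⬛⬛⬜⬛🟩⬛🟩
🟩⬜🟩🔴🟦🟦⬛
🟩⬛🟩🟩🟩⬛🟩
🟩🟫⬜🟫🟫⬛⬜
🟩⬛⬜🟫⬜🟩⬜
🟩🟩🟩🟫🟫🟩🟦

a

⬛⬛⬛⬛⬛⬛⬛⬛⬛
⬛❓❓❓❓❓❓❓❓
⬛❓⬛🟫🟩⬜🟩🟫❓
⬛❓⬛⬛⬜⬛🟩⬛🟩
⬛❓🟩⬜🔴⬜🟦🟦⬛
⬛❓🟩⬛🟩🟩🟩⬛🟩
⬛❓🟩🟫⬜🟫🟫⬛⬜
⬛❓🟩⬛⬜🟫⬜🟩⬜
⬛❓🟩🟩🟩🟫🟫🟩🟦

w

⬛⬛⬛⬛⬛⬛⬛⬛⬛
⬛⬛⬛⬛⬛⬛⬛⬛⬛
⬛❓🟫🟫🟩🟫🟦❓❓
⬛❓⬛🟫🟩⬜🟩🟫❓
⬛❓⬛⬛🔴⬛🟩⬛🟩
⬛❓🟩⬜🟩⬜🟦🟦⬛
⬛❓🟩⬛🟩🟩🟩⬛🟩
⬛❓🟩🟫⬜🟫🟫⬛⬜
⬛❓🟩⬛⬜🟫⬜🟩⬜

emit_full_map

🟫🟫🟩🟫🟦❓❓
⬛🟫🟩⬜🟩🟫❓
⬛⬛🔴⬛🟩⬛🟩
🟩⬜🟩⬜🟦🟦⬛
🟩⬛🟩🟩🟩⬛🟩
🟩🟫⬜🟫🟫⬛⬜
🟩⬛⬜🟫⬜🟩⬜
🟩🟩🟩🟫🟫🟩🟦


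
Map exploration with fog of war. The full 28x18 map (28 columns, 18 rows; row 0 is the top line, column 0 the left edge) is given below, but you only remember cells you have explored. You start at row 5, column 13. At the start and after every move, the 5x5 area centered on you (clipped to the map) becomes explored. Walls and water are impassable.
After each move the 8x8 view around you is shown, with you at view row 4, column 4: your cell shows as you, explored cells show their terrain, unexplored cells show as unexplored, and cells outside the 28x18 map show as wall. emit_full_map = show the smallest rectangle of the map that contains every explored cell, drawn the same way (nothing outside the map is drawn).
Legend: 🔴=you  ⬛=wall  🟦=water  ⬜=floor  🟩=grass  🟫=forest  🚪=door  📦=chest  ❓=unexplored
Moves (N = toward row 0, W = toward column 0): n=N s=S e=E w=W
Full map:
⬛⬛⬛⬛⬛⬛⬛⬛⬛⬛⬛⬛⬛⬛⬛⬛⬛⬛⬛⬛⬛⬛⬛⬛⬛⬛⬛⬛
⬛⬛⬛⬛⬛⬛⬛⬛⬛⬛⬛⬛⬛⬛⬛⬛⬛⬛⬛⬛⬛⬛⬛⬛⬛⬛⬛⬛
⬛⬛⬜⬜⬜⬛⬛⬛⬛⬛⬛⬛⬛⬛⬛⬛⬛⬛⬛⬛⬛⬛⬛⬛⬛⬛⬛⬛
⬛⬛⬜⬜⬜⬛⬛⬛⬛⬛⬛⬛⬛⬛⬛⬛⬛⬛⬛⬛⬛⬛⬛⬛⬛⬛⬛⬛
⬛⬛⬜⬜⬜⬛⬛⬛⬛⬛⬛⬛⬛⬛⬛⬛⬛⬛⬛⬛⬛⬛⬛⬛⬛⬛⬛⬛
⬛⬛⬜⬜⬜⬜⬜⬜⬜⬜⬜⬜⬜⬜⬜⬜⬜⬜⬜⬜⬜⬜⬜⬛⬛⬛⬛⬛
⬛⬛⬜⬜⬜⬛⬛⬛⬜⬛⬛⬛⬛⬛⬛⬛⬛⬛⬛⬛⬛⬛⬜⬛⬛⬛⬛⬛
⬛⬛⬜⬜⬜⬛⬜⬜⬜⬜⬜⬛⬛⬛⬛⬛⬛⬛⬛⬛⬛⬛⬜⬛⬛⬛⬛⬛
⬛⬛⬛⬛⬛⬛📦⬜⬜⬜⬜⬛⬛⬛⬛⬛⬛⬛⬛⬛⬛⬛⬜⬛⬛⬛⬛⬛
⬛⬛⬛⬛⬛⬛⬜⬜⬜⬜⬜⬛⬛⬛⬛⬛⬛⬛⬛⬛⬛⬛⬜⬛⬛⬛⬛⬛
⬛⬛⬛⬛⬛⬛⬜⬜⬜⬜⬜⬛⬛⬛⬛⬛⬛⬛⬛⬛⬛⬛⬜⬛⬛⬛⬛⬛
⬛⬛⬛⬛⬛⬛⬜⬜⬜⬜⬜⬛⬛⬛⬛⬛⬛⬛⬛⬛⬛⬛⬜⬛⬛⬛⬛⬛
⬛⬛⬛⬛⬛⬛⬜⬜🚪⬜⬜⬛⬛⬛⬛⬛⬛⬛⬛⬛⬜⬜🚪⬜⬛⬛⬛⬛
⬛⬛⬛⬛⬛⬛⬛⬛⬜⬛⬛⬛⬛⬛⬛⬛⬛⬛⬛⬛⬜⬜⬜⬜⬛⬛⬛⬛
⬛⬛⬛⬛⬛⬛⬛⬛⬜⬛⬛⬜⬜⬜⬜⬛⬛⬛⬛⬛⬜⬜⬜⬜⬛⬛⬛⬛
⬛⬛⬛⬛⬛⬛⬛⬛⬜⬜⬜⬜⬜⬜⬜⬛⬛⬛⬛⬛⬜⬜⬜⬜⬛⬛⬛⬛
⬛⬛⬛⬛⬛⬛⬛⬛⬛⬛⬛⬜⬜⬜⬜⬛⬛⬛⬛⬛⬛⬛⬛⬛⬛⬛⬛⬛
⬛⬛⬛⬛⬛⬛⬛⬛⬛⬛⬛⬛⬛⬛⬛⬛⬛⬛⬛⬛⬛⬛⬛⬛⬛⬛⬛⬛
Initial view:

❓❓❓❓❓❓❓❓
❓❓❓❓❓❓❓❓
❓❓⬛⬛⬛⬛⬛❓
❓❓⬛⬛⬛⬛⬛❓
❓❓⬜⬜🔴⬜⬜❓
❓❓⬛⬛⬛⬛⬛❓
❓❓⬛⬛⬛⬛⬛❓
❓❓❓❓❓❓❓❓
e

❓❓❓❓❓❓❓❓
❓❓❓❓❓❓❓❓
❓⬛⬛⬛⬛⬛⬛❓
❓⬛⬛⬛⬛⬛⬛❓
❓⬜⬜⬜🔴⬜⬜❓
❓⬛⬛⬛⬛⬛⬛❓
❓⬛⬛⬛⬛⬛⬛❓
❓❓❓❓❓❓❓❓

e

❓❓❓❓❓❓❓❓
❓❓❓❓❓❓❓❓
⬛⬛⬛⬛⬛⬛⬛❓
⬛⬛⬛⬛⬛⬛⬛❓
⬜⬜⬜⬜🔴⬜⬜❓
⬛⬛⬛⬛⬛⬛⬛❓
⬛⬛⬛⬛⬛⬛⬛❓
❓❓❓❓❓❓❓❓

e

❓❓❓❓❓❓❓❓
❓❓❓❓❓❓❓❓
⬛⬛⬛⬛⬛⬛⬛❓
⬛⬛⬛⬛⬛⬛⬛❓
⬜⬜⬜⬜🔴⬜⬜❓
⬛⬛⬛⬛⬛⬛⬛❓
⬛⬛⬛⬛⬛⬛⬛❓
❓❓❓❓❓❓❓❓


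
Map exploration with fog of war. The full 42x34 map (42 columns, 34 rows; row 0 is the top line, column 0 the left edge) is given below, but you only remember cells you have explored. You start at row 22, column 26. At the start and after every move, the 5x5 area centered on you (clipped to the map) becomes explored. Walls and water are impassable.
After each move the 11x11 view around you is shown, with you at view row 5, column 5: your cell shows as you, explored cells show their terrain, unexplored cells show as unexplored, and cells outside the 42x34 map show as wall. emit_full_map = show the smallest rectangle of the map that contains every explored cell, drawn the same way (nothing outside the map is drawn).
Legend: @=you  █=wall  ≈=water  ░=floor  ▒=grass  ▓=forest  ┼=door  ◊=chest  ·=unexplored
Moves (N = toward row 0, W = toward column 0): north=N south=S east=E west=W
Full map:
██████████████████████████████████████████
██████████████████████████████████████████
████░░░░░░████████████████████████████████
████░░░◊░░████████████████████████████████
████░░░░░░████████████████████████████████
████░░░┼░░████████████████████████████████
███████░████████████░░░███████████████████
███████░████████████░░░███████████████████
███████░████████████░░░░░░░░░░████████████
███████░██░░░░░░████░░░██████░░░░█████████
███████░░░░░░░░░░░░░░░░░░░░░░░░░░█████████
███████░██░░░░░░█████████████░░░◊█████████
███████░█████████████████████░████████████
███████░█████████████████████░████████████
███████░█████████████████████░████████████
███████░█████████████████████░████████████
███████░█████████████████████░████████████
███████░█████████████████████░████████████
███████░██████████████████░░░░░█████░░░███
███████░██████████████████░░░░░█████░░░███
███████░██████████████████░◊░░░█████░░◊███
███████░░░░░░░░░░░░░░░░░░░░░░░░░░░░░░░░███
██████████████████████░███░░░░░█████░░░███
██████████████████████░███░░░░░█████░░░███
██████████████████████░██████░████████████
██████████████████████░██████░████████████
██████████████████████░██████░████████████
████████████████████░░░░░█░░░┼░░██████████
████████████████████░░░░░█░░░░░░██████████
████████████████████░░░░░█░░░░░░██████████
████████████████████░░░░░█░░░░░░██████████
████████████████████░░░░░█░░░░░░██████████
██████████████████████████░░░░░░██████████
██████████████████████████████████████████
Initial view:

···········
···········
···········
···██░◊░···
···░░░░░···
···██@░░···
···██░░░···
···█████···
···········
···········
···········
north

···········
···········
···········
···██░░░···
···██░◊░···
···░░@░░···
···██░░░···
···██░░░···
···█████···
···········
···········

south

···········
···········
···██░░░···
···██░◊░···
···░░░░░···
···██@░░···
···██░░░···
···█████···
···········
···········
···········

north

···········
···········
···········
···██░░░···
···██░◊░···
···░░@░░···
···██░░░···
···██░░░···
···█████···
···········
···········

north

···········
···········
···········
···██░░░···
···██░░░···
···██@◊░···
···░░░░░···
···██░░░···
···██░░░···
···█████···
···········

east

···········
···········
···········
··██░░░░···
··██░░░░···
··██░@░░···
··░░░░░░···
··██░░░░···
··██░░░····
··█████····
···········

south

···········
···········
··██░░░░···
··██░░░░···
··██░◊░░···
··░░░@░░···
··██░░░░···
··██░░░░···
··█████····
···········
···········

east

···········
···········
·██░░░░····
·██░░░░░···
·██░◊░░░···
·░░░░@░░···
·██░░░░░···
·██░░░░░···
·█████·····
···········
···········

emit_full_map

██░░░░·
██░░░░░
██░◊░░░
░░░░@░░
██░░░░░
██░░░░░
█████··

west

···········
···········
··██░░░░···
··██░░░░░··
··██░◊░░░··
··░░░@░░░··
··██░░░░░··
··██░░░░░··
··█████····
···········
···········

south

···········
··██░░░░···
··██░░░░░··
··██░◊░░░··
··░░░░░░░··
··██░@░░░··
··██░░░░░··
··█████░···
···········
···········
···········

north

···········
···········
··██░░░░···
··██░░░░░··
··██░◊░░░··
··░░░@░░░··
··██░░░░░··
··██░░░░░··
··█████░···
···········
···········

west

···········
···········
···██░░░░··
···██░░░░░·
···██░◊░░░·
···░░@░░░░·
···██░░░░░·
···██░░░░░·
···█████░··
···········
···········

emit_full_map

██░░░░·
██░░░░░
██░◊░░░
░░@░░░░
██░░░░░
██░░░░░
█████░·

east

···········
···········
··██░░░░···
··██░░░░░··
··██░◊░░░··
··░░░@░░░··
··██░░░░░··
··██░░░░░··
··█████░···
···········
···········

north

···········
···········
···········
··██░░░░···
··██░░░░░··
··██░@░░░··
··░░░░░░░··
··██░░░░░··
··██░░░░░··
··█████░···
···········
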